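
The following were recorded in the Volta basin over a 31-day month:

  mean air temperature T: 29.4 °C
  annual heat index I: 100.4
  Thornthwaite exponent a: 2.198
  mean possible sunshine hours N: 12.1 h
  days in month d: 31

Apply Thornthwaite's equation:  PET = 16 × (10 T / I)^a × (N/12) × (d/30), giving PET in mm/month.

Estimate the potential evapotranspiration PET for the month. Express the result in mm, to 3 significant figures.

10T/I = 10 × 29.4 / 100.4 = 2.9283
(10T/I)^a = 2.9283^2.198 = 10.6077
Uncorrected PET = 16 × 10.6077 = 169.723 mm
Correction = (N/12)(d/30) = (12.1/12)(31/30) = 1.0419
PET = 169.723 × 1.0419 = 176.834 mm/month

177 mm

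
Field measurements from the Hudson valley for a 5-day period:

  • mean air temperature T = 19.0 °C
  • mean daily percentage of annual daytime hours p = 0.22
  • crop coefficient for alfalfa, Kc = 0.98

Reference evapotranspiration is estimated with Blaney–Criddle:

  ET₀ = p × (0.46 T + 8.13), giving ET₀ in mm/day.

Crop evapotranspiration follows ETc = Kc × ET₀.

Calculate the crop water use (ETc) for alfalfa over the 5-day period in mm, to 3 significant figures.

ET₀ = 0.22 × (0.46 × 19.0 + 8.13) = 0.22 × 16.870 = 3.7114 mm/d
ETc = Kc × ET₀ = 0.98 × 3.7114 = 3.6372 mm/d
Over 5 days: 3.6372 × 5 = 18.186 mm

18.2 mm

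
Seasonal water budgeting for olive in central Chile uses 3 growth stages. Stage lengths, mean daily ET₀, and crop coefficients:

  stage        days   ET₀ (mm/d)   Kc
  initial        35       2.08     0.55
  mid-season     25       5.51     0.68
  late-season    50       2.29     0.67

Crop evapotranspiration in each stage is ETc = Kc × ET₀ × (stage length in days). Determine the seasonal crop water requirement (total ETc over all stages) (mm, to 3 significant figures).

210 mm

initial: 0.55 × 2.08 × 35 = 40.04 mm
mid-season: 0.68 × 5.51 × 25 = 93.67 mm
late-season: 0.67 × 2.29 × 50 = 76.72 mm
Seasonal total = 210.43 mm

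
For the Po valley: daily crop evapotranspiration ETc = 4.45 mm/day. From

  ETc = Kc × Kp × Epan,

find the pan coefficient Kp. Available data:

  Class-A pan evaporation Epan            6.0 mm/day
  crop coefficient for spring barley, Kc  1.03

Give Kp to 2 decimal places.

ETc = Kc × Kp × Epan  ⇒  Kp = ETc / (Kc × Epan)
Kp = 4.45 / (1.03 × 6.0) = 4.45 / 6.180 = 0.7201

0.72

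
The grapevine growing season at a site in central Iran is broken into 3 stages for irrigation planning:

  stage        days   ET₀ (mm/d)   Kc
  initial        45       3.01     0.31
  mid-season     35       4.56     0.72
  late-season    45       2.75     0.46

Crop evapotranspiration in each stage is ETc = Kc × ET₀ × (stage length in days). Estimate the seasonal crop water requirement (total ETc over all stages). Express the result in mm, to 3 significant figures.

initial: 0.31 × 3.01 × 45 = 41.99 mm
mid-season: 0.72 × 4.56 × 35 = 114.91 mm
late-season: 0.46 × 2.75 × 45 = 56.93 mm
Seasonal total = 213.83 mm

214 mm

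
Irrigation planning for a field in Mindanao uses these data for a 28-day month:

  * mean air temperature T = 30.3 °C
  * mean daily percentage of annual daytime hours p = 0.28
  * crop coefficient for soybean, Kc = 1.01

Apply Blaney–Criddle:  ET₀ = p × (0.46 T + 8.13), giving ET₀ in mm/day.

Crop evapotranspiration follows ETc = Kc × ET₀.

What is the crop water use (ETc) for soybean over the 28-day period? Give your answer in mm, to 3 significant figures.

ET₀ = 0.28 × (0.46 × 30.3 + 8.13) = 0.28 × 22.068 = 6.1790 mm/d
ETc = Kc × ET₀ = 1.01 × 6.1790 = 6.2408 mm/d
Over 28 days: 6.2408 × 28 = 174.742 mm

175 mm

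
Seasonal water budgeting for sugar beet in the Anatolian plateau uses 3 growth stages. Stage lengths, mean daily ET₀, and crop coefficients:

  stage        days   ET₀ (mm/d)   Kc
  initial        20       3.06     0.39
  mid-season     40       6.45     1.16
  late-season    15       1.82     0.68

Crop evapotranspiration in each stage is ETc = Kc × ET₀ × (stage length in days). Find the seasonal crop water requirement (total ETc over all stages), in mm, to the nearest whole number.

initial: 0.39 × 3.06 × 20 = 23.87 mm
mid-season: 1.16 × 6.45 × 40 = 299.28 mm
late-season: 0.68 × 1.82 × 15 = 18.56 mm
Seasonal total = 341.71 mm

342 mm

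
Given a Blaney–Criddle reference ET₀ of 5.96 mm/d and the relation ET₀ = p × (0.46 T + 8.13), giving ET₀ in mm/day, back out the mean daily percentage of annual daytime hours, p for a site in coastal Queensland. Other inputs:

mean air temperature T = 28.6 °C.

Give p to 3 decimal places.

0.280

p = ET₀ / (0.46 T + 8.13) = 5.96 / (0.46 × 28.6 + 8.13) = 5.96 / 21.286 = 0.2800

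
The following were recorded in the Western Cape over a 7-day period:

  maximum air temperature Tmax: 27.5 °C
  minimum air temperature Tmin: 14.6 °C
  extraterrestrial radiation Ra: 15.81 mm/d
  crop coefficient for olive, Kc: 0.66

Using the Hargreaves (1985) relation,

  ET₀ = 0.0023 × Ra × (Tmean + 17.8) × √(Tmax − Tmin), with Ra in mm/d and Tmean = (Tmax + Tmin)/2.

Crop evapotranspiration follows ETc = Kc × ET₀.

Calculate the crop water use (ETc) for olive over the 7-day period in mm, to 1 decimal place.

23.4 mm

Tmean = (27.5 + 14.6)/2 = 21.05 °C
ET₀ = 0.0023 × 15.81 × (21.05 + 17.8) × √12.9 = 0.0023 × 15.81 × 38.85 × 3.5917 = 5.0740 mm/d
ETc = Kc × ET₀ = 0.66 × 5.0740 = 3.3488 mm/d
Over 7 days: 3.3488 × 7 = 23.442 mm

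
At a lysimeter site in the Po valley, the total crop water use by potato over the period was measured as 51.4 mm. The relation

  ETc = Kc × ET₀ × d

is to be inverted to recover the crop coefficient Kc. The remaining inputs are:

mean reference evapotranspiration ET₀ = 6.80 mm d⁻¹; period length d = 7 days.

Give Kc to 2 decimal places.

1.08

ETc = Kc × ET₀ × d  ⇒  Kc = ETc / (ET₀ × d)
Kc = 51.4 / (6.80 × 7) = 51.4 / 47.60 = 1.0798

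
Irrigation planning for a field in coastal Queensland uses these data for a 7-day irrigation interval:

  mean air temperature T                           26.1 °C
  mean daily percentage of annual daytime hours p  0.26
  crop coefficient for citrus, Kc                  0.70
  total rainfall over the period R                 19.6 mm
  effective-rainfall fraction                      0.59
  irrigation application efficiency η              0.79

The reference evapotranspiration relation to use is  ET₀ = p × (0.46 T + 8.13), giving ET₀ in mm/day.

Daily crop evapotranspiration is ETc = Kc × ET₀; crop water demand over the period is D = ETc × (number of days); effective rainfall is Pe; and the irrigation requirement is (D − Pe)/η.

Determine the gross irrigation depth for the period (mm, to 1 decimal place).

17.8 mm

ET₀ = 0.26 × (0.46 × 26.1 + 8.13) = 0.26 × 20.136 = 5.2354 mm/d
ETc = Kc × ET₀ = 0.70 × 5.2354 = 3.6648 mm/d
Crop demand D = ETc × 7 d = 3.6648 × 7 = 25.654 mm
Pe = 0.59 × 19.6 = 11.564 mm
D − Pe = 25.654 − 11.564 = 14.090 mm
Gross irrigation = 14.090 / 0.79 = 17.835 mm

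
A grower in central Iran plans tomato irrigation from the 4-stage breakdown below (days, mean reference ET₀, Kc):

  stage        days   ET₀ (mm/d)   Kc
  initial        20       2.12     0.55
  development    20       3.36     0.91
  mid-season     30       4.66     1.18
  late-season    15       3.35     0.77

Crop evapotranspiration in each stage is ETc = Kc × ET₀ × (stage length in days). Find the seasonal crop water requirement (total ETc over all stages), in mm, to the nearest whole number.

288 mm

initial: 0.55 × 2.12 × 20 = 23.32 mm
development: 0.91 × 3.36 × 20 = 61.15 mm
mid-season: 1.18 × 4.66 × 30 = 164.96 mm
late-season: 0.77 × 3.35 × 15 = 38.69 mm
Seasonal total = 288.12 mm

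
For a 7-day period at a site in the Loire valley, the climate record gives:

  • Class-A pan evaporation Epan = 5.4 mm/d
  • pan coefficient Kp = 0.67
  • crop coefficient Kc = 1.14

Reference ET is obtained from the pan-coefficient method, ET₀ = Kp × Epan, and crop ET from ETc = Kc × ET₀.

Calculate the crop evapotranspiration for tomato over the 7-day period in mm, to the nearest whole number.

ET₀ = 0.67 × 5.4 = 3.6180 mm/d
ETc = Kc × ET₀ = 1.14 × 3.6180 = 4.1245 mm/d
Over 7 days: 4.1245 × 7 = 28.872 mm

29 mm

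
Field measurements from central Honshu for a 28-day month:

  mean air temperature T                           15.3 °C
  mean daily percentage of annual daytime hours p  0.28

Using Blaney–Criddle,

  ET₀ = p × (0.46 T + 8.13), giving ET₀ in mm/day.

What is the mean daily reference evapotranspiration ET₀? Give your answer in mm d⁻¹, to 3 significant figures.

ET₀ = 0.28 × (0.46 × 15.3 + 8.13) = 0.28 × 15.168 = 4.2470 mm/d

4.25 mm d⁻¹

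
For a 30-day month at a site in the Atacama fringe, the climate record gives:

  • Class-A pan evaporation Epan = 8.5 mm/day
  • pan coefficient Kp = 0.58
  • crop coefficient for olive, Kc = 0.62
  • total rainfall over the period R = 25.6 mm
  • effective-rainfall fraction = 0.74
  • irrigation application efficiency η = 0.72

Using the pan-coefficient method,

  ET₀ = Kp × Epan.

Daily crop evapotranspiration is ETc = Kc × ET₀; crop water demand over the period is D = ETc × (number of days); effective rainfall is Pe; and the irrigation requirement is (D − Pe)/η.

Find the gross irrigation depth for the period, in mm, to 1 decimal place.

101.0 mm

ET₀ = 0.58 × 8.5 = 4.9300 mm/d
ETc = Kc × ET₀ = 0.62 × 4.9300 = 3.0566 mm/d
Crop demand D = ETc × 30 d = 3.0566 × 30 = 91.698 mm
Pe = 0.74 × 25.6 = 18.944 mm
D − Pe = 91.698 − 18.944 = 72.754 mm
Gross irrigation = 72.754 / 0.72 = 101.047 mm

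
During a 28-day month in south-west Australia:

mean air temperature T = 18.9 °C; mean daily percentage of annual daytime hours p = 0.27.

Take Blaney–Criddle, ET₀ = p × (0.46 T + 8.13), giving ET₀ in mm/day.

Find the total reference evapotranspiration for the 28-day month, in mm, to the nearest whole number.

ET₀ = 0.27 × (0.46 × 18.9 + 8.13) = 0.27 × 16.824 = 4.5425 mm/d
Monthly total = 4.5425 × 28 = 127.190 mm

127 mm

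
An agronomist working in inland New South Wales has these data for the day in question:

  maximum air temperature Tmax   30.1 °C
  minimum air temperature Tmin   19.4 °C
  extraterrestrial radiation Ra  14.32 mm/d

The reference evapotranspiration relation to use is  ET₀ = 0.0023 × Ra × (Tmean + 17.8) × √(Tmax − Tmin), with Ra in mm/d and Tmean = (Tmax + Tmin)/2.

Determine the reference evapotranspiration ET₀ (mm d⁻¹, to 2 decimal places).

Tmean = (30.1 + 19.4)/2 = 24.75 °C
ET₀ = 0.0023 × 14.32 × (24.75 + 17.8) × √10.7 = 0.0023 × 14.32 × 42.55 × 3.2711 = 4.5842 mm/d

4.58 mm d⁻¹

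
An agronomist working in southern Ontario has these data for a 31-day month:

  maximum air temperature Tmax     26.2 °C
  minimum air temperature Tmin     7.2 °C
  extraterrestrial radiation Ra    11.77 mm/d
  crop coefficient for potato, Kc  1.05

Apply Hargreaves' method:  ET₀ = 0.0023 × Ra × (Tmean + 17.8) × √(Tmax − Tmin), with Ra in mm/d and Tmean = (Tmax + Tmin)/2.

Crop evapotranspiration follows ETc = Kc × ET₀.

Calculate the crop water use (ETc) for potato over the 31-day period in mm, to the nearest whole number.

Tmean = (26.2 + 7.2)/2 = 16.70 °C
ET₀ = 0.0023 × 11.77 × (16.70 + 17.8) × √19.0 = 0.0023 × 11.77 × 34.50 × 4.3589 = 4.0710 mm/d
ETc = Kc × ET₀ = 1.05 × 4.0710 = 4.2746 mm/d
Over 31 days: 4.2746 × 31 = 132.513 mm

133 mm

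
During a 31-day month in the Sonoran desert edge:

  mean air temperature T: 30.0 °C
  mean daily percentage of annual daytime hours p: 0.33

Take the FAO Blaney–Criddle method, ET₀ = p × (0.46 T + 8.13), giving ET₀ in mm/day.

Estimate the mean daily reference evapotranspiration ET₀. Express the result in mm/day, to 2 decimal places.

ET₀ = 0.33 × (0.46 × 30.0 + 8.13) = 0.33 × 21.930 = 7.2369 mm/d

7.24 mm/day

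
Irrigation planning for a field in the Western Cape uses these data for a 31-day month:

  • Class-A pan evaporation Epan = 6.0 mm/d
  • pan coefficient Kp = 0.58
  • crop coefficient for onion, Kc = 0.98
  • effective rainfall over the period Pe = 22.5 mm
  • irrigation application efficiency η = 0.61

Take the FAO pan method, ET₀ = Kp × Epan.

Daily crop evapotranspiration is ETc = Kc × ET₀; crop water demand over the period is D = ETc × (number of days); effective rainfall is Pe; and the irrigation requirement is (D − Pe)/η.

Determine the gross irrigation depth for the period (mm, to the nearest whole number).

136 mm

ET₀ = 0.58 × 6.0 = 3.4800 mm/d
ETc = Kc × ET₀ = 0.98 × 3.4800 = 3.4104 mm/d
Crop demand D = ETc × 31 d = 3.4104 × 31 = 105.722 mm
D − Pe = 105.722 − 22.5 = 83.222 mm
Gross irrigation = 83.222 / 0.61 = 136.430 mm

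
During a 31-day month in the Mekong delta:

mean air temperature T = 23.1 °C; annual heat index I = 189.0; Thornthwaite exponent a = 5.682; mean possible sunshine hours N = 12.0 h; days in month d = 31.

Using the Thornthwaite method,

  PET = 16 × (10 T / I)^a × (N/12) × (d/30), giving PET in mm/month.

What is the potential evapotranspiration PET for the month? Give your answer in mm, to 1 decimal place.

10T/I = 10 × 23.1 / 189.0 = 1.2222
(10T/I)^a = 1.2222^5.682 = 3.1271
Uncorrected PET = 16 × 3.1271 = 50.034 mm
Correction = (N/12)(d/30) = (12.0/12)(31/30) = 1.0333
PET = 50.034 × 1.0333 = 51.700 mm/month

51.7 mm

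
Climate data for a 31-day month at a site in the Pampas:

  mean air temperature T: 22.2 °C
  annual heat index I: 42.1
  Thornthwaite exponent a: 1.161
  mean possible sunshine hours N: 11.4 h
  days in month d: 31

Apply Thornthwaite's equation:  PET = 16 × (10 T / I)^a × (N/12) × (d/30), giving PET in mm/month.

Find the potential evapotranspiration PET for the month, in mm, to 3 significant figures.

108 mm

10T/I = 10 × 22.2 / 42.1 = 5.2732
(10T/I)^a = 5.2732^1.161 = 6.8917
Uncorrected PET = 16 × 6.8917 = 110.267 mm
Correction = (N/12)(d/30) = (11.4/12)(31/30) = 0.9817
PET = 110.267 × 0.9817 = 108.249 mm/month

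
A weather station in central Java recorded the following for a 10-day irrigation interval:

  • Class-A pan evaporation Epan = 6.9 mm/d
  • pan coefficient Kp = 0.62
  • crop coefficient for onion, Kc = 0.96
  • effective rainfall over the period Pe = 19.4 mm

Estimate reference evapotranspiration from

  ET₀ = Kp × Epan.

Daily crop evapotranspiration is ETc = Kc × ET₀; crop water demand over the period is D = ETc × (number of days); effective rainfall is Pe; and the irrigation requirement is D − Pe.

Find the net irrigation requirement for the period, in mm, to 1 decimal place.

21.7 mm

ET₀ = 0.62 × 6.9 = 4.2780 mm/d
ETc = Kc × ET₀ = 0.96 × 4.2780 = 4.1069 mm/d
Crop demand D = ETc × 10 d = 4.1069 × 10 = 41.069 mm
D − Pe = 41.069 − 19.4 = 21.669 mm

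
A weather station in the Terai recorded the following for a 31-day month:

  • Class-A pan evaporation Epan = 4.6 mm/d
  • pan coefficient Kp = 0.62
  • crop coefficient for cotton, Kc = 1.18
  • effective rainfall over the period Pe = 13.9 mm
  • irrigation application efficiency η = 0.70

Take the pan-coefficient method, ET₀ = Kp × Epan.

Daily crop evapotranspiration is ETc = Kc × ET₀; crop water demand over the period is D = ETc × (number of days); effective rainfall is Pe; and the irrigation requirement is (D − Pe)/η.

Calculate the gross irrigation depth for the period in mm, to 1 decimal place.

ET₀ = 0.62 × 4.6 = 2.8520 mm/d
ETc = Kc × ET₀ = 1.18 × 2.8520 = 3.3654 mm/d
Crop demand D = ETc × 31 d = 3.3654 × 31 = 104.327 mm
D − Pe = 104.327 − 13.9 = 90.427 mm
Gross irrigation = 90.427 / 0.70 = 129.181 mm

129.2 mm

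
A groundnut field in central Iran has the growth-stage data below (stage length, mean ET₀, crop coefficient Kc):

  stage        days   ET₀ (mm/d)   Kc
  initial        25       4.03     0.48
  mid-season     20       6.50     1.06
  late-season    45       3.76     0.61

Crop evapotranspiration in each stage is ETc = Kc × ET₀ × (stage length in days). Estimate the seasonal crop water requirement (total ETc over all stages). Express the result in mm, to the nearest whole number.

initial: 0.48 × 4.03 × 25 = 48.36 mm
mid-season: 1.06 × 6.50 × 20 = 137.80 mm
late-season: 0.61 × 3.76 × 45 = 103.21 mm
Seasonal total = 289.37 mm

289 mm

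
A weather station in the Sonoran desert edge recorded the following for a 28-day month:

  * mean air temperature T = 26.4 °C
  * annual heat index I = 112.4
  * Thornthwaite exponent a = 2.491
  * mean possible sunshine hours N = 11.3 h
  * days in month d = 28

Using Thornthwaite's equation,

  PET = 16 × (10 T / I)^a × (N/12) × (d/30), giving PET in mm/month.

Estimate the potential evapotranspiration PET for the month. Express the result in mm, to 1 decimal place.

10T/I = 10 × 26.4 / 112.4 = 2.3488
(10T/I)^a = 2.3488^2.491 = 8.3903
Uncorrected PET = 16 × 8.3903 = 134.245 mm
Correction = (N/12)(d/30) = (11.3/12)(28/30) = 0.8789
PET = 134.245 × 0.8789 = 117.988 mm/month

118.0 mm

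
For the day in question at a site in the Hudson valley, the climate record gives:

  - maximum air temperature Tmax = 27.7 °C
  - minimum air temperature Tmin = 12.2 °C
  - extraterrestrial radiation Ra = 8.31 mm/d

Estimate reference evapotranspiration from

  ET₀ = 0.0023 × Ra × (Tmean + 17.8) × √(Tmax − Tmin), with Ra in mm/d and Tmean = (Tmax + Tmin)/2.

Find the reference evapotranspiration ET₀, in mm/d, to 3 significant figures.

2.84 mm/d

Tmean = (27.7 + 12.2)/2 = 19.95 °C
ET₀ = 0.0023 × 8.31 × (19.95 + 17.8) × √15.5 = 0.0023 × 8.31 × 37.75 × 3.9370 = 2.8406 mm/d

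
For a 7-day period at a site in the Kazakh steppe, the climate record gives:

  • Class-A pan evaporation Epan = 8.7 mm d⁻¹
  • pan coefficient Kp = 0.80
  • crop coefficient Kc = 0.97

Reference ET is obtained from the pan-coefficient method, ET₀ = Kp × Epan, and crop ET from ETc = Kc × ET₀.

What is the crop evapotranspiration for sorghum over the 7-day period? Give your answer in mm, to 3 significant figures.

47.3 mm

ET₀ = 0.80 × 8.7 = 6.9600 mm/d
ETc = Kc × ET₀ = 0.97 × 6.9600 = 6.7512 mm/d
Over 7 days: 6.7512 × 7 = 47.258 mm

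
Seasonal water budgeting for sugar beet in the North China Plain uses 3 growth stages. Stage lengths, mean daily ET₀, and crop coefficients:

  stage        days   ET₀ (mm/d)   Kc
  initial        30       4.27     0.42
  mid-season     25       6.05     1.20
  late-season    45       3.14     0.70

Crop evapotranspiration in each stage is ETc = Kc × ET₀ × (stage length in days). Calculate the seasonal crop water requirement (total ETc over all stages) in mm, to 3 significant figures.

initial: 0.42 × 4.27 × 30 = 53.80 mm
mid-season: 1.20 × 6.05 × 25 = 181.50 mm
late-season: 0.70 × 3.14 × 45 = 98.91 mm
Seasonal total = 334.21 mm

334 mm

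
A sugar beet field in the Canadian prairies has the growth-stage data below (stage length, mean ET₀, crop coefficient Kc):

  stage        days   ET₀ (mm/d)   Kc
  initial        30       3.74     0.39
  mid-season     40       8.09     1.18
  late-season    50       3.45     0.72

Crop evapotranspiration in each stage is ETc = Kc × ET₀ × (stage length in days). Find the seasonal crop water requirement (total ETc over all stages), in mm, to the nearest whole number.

550 mm

initial: 0.39 × 3.74 × 30 = 43.76 mm
mid-season: 1.18 × 8.09 × 40 = 381.85 mm
late-season: 0.72 × 3.45 × 50 = 124.20 mm
Seasonal total = 549.81 mm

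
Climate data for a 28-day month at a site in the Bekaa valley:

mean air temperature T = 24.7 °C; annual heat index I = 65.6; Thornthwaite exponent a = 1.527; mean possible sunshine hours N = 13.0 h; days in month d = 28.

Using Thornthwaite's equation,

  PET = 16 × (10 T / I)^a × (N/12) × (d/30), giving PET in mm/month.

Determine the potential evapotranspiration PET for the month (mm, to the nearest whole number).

123 mm

10T/I = 10 × 24.7 / 65.6 = 3.7652
(10T/I)^a = 3.7652^1.527 = 7.5723
Uncorrected PET = 16 × 7.5723 = 121.157 mm
Correction = (N/12)(d/30) = (13.0/12)(28/30) = 1.0111
PET = 121.157 × 1.0111 = 122.502 mm/month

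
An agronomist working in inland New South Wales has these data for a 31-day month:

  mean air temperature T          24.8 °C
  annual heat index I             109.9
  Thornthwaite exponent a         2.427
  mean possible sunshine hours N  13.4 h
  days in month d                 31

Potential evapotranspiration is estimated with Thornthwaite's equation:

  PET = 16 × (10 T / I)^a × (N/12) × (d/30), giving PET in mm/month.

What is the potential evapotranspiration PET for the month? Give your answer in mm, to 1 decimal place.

10T/I = 10 × 24.8 / 109.9 = 2.2566
(10T/I)^a = 2.2566^2.427 = 7.2083
Uncorrected PET = 16 × 7.2083 = 115.333 mm
Correction = (N/12)(d/30) = (13.4/12)(31/30) = 1.1539
PET = 115.333 × 1.1539 = 133.083 mm/month

133.1 mm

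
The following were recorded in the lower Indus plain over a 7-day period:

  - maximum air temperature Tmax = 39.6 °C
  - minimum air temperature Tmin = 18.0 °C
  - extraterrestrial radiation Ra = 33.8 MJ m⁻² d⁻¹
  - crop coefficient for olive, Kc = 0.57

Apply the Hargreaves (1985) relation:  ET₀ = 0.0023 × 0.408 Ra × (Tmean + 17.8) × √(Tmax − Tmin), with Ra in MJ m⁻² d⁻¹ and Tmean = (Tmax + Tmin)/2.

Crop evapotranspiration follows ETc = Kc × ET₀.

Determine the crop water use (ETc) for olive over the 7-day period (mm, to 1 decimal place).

27.4 mm

Tmean = (39.6 + 18.0)/2 = 28.80 °C
0.408 Ra = 0.408 × 33.8 = 13.7904 mm/d equivalent
ET₀ = 0.0023 × 13.7904 × (28.80 + 17.8) × √21.6 = 0.0023 × 13.7904 × 46.60 × 4.6476 = 6.8694 mm/d
ETc = Kc × ET₀ = 0.57 × 6.8694 = 3.9156 mm/d
Over 7 days: 3.9156 × 7 = 27.409 mm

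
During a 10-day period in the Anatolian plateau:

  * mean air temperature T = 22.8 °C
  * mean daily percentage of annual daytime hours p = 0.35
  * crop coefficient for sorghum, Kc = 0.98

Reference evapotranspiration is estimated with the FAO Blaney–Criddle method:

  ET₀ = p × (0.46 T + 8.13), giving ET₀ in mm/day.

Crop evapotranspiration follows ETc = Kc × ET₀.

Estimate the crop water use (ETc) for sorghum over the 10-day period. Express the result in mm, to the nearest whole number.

ET₀ = 0.35 × (0.46 × 22.8 + 8.13) = 0.35 × 18.618 = 6.5163 mm/d
ETc = Kc × ET₀ = 0.98 × 6.5163 = 6.3860 mm/d
Over 10 days: 6.3860 × 10 = 63.860 mm

64 mm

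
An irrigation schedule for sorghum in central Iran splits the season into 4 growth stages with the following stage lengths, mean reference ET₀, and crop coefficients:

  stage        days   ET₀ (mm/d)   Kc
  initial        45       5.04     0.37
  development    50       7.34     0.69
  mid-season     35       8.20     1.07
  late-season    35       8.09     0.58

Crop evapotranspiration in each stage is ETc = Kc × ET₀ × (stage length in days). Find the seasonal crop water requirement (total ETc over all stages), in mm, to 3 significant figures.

initial: 0.37 × 5.04 × 45 = 83.92 mm
development: 0.69 × 7.34 × 50 = 253.23 mm
mid-season: 1.07 × 8.20 × 35 = 307.09 mm
late-season: 0.58 × 8.09 × 35 = 164.23 mm
Seasonal total = 808.47 mm

808 mm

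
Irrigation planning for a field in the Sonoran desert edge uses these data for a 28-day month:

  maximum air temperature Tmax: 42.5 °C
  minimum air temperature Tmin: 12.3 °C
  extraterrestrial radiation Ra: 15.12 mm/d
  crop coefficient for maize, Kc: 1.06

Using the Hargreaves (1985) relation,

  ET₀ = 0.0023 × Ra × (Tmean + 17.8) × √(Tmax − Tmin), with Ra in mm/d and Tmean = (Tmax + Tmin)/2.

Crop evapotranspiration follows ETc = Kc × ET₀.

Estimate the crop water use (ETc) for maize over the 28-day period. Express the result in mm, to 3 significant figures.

Tmean = (42.5 + 12.3)/2 = 27.40 °C
ET₀ = 0.0023 × 15.12 × (27.40 + 17.8) × √30.2 = 0.0023 × 15.12 × 45.20 × 5.4955 = 8.6382 mm/d
ETc = Kc × ET₀ = 1.06 × 8.6382 = 9.1565 mm/d
Over 28 days: 9.1565 × 28 = 256.382 mm

256 mm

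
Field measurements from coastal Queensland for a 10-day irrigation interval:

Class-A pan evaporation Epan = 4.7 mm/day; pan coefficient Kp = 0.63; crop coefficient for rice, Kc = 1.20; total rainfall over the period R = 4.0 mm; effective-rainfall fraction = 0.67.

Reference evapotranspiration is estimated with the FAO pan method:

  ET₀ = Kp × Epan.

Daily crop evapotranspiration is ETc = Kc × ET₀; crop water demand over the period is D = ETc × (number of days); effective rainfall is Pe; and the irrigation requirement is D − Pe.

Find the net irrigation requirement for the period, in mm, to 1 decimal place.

ET₀ = 0.63 × 4.7 = 2.9610 mm/d
ETc = Kc × ET₀ = 1.20 × 2.9610 = 3.5532 mm/d
Crop demand D = ETc × 10 d = 3.5532 × 10 = 35.532 mm
Pe = 0.67 × 4.0 = 2.680 mm
D − Pe = 35.532 − 2.680 = 32.852 mm

32.9 mm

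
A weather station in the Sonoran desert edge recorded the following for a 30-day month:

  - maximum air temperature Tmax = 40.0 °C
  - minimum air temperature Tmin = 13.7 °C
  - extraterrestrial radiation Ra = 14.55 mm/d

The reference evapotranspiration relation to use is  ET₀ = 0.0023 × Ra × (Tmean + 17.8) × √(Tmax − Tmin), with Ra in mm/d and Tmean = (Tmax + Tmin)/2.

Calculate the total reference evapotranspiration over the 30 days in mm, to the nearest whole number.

Tmean = (40.0 + 13.7)/2 = 26.85 °C
ET₀ = 0.0023 × 14.55 × (26.85 + 17.8) × √26.3 = 0.0023 × 14.55 × 44.65 × 5.1284 = 7.6629 mm/d
Over 30 days: 7.6629 × 30 = 229.887 mm

230 mm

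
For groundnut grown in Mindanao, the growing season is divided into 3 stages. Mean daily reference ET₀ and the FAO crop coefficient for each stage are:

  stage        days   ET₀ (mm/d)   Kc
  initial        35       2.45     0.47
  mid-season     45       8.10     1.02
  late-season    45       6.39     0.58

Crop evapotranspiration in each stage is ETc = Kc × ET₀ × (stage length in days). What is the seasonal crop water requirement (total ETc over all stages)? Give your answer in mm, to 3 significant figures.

initial: 0.47 × 2.45 × 35 = 40.30 mm
mid-season: 1.02 × 8.10 × 45 = 371.79 mm
late-season: 0.58 × 6.39 × 45 = 166.78 mm
Seasonal total = 578.87 mm

579 mm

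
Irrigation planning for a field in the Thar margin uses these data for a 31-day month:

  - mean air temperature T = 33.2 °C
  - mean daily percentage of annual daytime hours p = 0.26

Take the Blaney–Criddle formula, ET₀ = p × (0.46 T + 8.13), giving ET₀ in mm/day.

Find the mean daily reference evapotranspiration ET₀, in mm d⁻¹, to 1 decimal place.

ET₀ = 0.26 × (0.46 × 33.2 + 8.13) = 0.26 × 23.402 = 6.0845 mm/d

6.1 mm d⁻¹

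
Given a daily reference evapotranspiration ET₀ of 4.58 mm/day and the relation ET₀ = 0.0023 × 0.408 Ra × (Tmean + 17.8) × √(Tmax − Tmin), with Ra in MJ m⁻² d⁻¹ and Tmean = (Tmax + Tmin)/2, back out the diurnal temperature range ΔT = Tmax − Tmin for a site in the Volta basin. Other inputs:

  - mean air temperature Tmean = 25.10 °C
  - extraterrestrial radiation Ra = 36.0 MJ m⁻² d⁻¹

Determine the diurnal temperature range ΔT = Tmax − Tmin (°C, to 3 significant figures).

√ΔT = ET₀ / [0.0023 × 0.408 × Ra × (Tmean+17.8)] = 4.58 / (0.0023 × 14.6880 × 42.90) = 3.1602
ΔT = 3.1602² = 9.987 °C

9.99 °C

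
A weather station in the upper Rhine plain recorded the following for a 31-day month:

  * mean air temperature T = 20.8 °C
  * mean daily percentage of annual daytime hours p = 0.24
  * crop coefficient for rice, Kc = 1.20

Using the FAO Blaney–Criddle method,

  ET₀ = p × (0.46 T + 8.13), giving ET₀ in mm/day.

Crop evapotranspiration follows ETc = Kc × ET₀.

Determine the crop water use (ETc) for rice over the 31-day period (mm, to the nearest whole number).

ET₀ = 0.24 × (0.46 × 20.8 + 8.13) = 0.24 × 17.698 = 4.2475 mm/d
ETc = Kc × ET₀ = 1.20 × 4.2475 = 5.0970 mm/d
Over 31 days: 5.0970 × 31 = 158.007 mm

158 mm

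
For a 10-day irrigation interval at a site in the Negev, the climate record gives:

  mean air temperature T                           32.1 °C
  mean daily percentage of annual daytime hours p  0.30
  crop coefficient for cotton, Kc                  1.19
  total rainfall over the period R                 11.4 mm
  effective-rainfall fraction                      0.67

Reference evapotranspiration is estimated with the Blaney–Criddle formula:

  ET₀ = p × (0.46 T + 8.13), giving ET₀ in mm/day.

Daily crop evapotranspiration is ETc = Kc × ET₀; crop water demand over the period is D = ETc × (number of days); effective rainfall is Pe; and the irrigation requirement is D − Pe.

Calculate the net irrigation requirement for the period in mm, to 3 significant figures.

74.1 mm

ET₀ = 0.30 × (0.46 × 32.1 + 8.13) = 0.30 × 22.896 = 6.8688 mm/d
ETc = Kc × ET₀ = 1.19 × 6.8688 = 8.1739 mm/d
Crop demand D = ETc × 10 d = 8.1739 × 10 = 81.739 mm
Pe = 0.67 × 11.4 = 7.638 mm
D − Pe = 81.739 − 7.638 = 74.101 mm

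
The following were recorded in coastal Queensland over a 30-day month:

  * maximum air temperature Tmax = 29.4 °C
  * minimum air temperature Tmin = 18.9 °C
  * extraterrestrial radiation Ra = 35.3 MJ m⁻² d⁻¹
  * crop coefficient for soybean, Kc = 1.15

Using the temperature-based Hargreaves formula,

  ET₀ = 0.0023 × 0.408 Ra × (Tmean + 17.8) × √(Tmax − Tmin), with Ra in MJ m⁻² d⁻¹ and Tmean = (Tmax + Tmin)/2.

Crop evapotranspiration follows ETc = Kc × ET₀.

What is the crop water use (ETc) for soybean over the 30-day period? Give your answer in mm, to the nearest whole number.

Tmean = (29.4 + 18.9)/2 = 24.15 °C
0.408 Ra = 0.408 × 35.3 = 14.4024 mm/d equivalent
ET₀ = 0.0023 × 14.4024 × (24.15 + 17.8) × √10.5 = 0.0023 × 14.4024 × 41.95 × 3.2404 = 4.5029 mm/d
ETc = Kc × ET₀ = 1.15 × 4.5029 = 5.1783 mm/d
Over 30 days: 5.1783 × 30 = 155.349 mm

155 mm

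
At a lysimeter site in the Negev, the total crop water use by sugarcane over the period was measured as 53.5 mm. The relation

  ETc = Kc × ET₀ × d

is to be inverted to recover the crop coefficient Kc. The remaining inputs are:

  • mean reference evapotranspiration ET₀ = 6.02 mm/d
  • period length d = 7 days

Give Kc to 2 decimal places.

ETc = Kc × ET₀ × d  ⇒  Kc = ETc / (ET₀ × d)
Kc = 53.5 / (6.02 × 7) = 53.5 / 42.14 = 1.2696

1.27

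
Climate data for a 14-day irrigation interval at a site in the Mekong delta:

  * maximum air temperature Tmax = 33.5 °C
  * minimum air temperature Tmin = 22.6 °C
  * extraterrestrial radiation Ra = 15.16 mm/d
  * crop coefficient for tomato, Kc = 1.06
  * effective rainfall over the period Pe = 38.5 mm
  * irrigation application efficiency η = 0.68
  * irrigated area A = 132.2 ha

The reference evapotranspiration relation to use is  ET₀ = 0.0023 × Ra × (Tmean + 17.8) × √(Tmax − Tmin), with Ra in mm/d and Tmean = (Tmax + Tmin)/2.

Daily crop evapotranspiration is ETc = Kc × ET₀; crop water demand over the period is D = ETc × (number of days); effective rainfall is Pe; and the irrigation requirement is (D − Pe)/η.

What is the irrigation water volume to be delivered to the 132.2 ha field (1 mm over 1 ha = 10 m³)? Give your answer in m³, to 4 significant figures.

Tmean = (33.5 + 22.6)/2 = 28.05 °C
ET₀ = 0.0023 × 15.16 × (28.05 + 17.8) × √10.9 = 0.0023 × 15.16 × 45.85 × 3.3015 = 5.2781 mm/d
ETc = Kc × ET₀ = 1.06 × 5.2781 = 5.5948 mm/d
Crop demand D = ETc × 14 d = 5.5948 × 14 = 78.327 mm
D − Pe = 78.327 − 38.5 = 39.827 mm
Gross irrigation = 39.827 / 0.68 = 58.569 mm
Volume = 58.569 mm × 132.2 ha × 10 = 77428.2 m³

77430 m³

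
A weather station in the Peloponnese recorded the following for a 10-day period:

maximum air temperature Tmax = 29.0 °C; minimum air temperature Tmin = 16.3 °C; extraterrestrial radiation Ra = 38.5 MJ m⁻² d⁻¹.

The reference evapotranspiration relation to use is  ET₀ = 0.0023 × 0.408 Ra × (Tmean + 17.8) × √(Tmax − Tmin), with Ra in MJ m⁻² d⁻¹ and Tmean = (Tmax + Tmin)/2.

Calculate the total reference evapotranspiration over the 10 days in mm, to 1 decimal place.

52.1 mm

Tmean = (29.0 + 16.3)/2 = 22.65 °C
0.408 Ra = 0.408 × 38.5 = 15.7080 mm/d equivalent
ET₀ = 0.0023 × 15.7080 × (22.65 + 17.8) × √12.7 = 0.0023 × 15.7080 × 40.45 × 3.5637 = 5.2080 mm/d
Over 10 days: 5.2080 × 10 = 52.080 mm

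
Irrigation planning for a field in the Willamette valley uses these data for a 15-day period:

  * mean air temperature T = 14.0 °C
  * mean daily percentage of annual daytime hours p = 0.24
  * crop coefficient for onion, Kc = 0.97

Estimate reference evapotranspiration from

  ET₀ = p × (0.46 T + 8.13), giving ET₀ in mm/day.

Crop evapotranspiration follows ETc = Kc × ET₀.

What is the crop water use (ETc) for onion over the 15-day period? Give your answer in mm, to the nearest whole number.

51 mm

ET₀ = 0.24 × (0.46 × 14.0 + 8.13) = 0.24 × 14.570 = 3.4968 mm/d
ETc = Kc × ET₀ = 0.97 × 3.4968 = 3.3919 mm/d
Over 15 days: 3.3919 × 15 = 50.879 mm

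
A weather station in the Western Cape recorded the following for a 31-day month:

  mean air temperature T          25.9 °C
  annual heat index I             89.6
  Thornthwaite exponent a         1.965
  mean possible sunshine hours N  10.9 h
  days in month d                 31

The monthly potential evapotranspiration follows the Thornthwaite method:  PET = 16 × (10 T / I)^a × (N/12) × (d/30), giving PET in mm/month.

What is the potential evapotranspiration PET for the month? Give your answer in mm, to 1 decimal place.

10T/I = 10 × 25.9 / 89.6 = 2.8906
(10T/I)^a = 2.8906^1.965 = 8.0508
Uncorrected PET = 16 × 8.0508 = 128.813 mm
Correction = (N/12)(d/30) = (10.9/12)(31/30) = 0.9386
PET = 128.813 × 0.9386 = 120.904 mm/month

120.9 mm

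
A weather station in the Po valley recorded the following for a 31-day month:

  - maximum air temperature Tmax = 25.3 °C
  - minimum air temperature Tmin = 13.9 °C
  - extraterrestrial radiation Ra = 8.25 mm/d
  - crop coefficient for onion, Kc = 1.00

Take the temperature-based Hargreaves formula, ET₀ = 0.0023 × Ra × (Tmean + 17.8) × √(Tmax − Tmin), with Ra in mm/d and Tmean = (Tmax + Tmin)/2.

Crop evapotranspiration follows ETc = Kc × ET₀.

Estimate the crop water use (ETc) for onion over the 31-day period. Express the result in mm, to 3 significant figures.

74.3 mm

Tmean = (25.3 + 13.9)/2 = 19.60 °C
ET₀ = 0.0023 × 8.25 × (19.60 + 17.8) × √11.4 = 0.0023 × 8.25 × 37.40 × 3.3764 = 2.3961 mm/d
ETc = Kc × ET₀ = 1.00 × 2.3961 = 2.3961 mm/d
Over 31 days: 2.3961 × 31 = 74.279 mm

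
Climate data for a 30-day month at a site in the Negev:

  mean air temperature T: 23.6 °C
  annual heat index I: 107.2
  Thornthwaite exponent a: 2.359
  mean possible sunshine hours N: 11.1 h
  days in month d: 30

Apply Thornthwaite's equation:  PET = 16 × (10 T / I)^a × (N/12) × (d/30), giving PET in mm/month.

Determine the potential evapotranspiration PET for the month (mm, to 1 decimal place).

10T/I = 10 × 23.6 / 107.2 = 2.2015
(10T/I)^a = 2.2015^2.359 = 6.4339
Uncorrected PET = 16 × 6.4339 = 102.942 mm
Correction = (N/12)(d/30) = (11.1/12)(30/30) = 0.9250
PET = 102.942 × 0.9250 = 95.221 mm/month

95.2 mm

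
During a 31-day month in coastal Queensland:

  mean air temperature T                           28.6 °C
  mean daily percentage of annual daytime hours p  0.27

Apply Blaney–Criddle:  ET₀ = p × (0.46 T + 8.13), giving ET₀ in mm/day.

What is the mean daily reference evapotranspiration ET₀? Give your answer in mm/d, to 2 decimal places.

ET₀ = 0.27 × (0.46 × 28.6 + 8.13) = 0.27 × 21.286 = 5.7472 mm/d

5.75 mm/d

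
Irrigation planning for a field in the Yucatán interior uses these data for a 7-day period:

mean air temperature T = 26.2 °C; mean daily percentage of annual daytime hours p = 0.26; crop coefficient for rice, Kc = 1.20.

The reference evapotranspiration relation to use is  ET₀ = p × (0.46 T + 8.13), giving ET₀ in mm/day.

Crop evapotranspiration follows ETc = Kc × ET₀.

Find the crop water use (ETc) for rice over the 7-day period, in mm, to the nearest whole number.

ET₀ = 0.26 × (0.46 × 26.2 + 8.13) = 0.26 × 20.182 = 5.2473 mm/d
ETc = Kc × ET₀ = 1.20 × 5.2473 = 6.2968 mm/d
Over 7 days: 6.2968 × 7 = 44.078 mm

44 mm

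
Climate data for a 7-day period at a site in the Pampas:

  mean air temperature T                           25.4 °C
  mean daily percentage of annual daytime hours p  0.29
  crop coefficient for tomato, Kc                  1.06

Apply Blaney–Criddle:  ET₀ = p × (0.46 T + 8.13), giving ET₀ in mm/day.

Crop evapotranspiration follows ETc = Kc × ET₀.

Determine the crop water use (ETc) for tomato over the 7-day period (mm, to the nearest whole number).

ET₀ = 0.29 × (0.46 × 25.4 + 8.13) = 0.29 × 19.814 = 5.7461 mm/d
ETc = Kc × ET₀ = 1.06 × 5.7461 = 6.0909 mm/d
Over 7 days: 6.0909 × 7 = 42.636 mm

43 mm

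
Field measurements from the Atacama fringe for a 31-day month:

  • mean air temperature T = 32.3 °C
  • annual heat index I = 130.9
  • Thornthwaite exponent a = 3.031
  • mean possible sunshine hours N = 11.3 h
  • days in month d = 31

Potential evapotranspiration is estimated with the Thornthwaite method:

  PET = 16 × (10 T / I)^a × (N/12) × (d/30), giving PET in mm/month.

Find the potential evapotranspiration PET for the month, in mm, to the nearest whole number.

10T/I = 10 × 32.3 / 130.9 = 2.4675
(10T/I)^a = 2.4675^3.031 = 15.4501
Uncorrected PET = 16 × 15.4501 = 247.202 mm
Correction = (N/12)(d/30) = (11.3/12)(31/30) = 0.9731
PET = 247.202 × 0.9731 = 240.552 mm/month

241 mm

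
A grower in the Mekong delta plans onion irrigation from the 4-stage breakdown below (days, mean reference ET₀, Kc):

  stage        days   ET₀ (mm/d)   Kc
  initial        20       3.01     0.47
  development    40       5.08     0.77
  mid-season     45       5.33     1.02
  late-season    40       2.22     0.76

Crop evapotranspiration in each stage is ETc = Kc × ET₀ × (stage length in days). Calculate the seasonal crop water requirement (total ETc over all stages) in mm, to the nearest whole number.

initial: 0.47 × 3.01 × 20 = 28.29 mm
development: 0.77 × 5.08 × 40 = 156.46 mm
mid-season: 1.02 × 5.33 × 45 = 244.65 mm
late-season: 0.76 × 2.22 × 40 = 67.49 mm
Seasonal total = 496.89 mm

497 mm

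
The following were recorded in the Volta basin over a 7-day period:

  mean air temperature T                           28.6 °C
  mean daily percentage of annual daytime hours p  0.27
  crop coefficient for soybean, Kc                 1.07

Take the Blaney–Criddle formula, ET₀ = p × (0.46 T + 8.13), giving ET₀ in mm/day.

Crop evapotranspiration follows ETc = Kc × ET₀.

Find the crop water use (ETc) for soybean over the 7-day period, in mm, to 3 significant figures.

ET₀ = 0.27 × (0.46 × 28.6 + 8.13) = 0.27 × 21.286 = 5.7472 mm/d
ETc = Kc × ET₀ = 1.07 × 5.7472 = 6.1495 mm/d
Over 7 days: 6.1495 × 7 = 43.047 mm

43.0 mm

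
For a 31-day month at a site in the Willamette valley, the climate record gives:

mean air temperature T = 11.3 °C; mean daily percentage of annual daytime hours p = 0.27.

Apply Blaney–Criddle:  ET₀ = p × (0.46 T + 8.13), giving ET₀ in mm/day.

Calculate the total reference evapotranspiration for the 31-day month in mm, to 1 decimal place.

111.6 mm

ET₀ = 0.27 × (0.46 × 11.3 + 8.13) = 0.27 × 13.328 = 3.5986 mm/d
Monthly total = 3.5986 × 31 = 111.557 mm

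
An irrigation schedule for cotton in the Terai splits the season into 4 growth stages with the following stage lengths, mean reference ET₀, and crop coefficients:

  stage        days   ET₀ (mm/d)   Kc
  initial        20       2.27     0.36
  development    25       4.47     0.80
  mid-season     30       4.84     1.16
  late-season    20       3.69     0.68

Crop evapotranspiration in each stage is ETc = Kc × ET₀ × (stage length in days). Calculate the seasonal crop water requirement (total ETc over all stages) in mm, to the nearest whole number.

324 mm

initial: 0.36 × 2.27 × 20 = 16.34 mm
development: 0.80 × 4.47 × 25 = 89.40 mm
mid-season: 1.16 × 4.84 × 30 = 168.43 mm
late-season: 0.68 × 3.69 × 20 = 50.18 mm
Seasonal total = 324.35 mm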